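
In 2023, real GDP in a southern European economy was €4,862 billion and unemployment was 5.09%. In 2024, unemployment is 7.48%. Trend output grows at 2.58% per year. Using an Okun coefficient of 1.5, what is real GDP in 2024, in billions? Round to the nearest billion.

€4,813 billion

Δu = 7.48 - 5.09 = 2.39 points.
Okun's law (growth form): g_Y = g_Y* - β × Δu = 2.58 - 1.5 × (2.39) = 2.58 - 3.585 = -1.005%.
Real GDP in the next year = 4862 × (1 - 1.005/100) = 4862 × 0.98995 ≈ 4813 billion.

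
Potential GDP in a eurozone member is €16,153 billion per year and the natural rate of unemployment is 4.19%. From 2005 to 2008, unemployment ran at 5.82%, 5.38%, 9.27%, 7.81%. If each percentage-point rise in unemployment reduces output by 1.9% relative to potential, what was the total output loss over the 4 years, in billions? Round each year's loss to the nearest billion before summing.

Year 2005: gap = -1.9 × (5.82 - 4.19) = -3.097%, loss ≈ 16153 × 3.097/100 ≈ 500.
Year 2006: gap = -1.9 × (5.38 - 4.19) = -2.261%, loss ≈ 16153 × 2.261/100 ≈ 365.
Year 2007: gap = -1.9 × (9.27 - 4.19) = -9.652%, loss ≈ 16153 × 9.652/100 ≈ 1559.
Year 2008: gap = -1.9 × (7.81 - 4.19) = -6.878%, loss ≈ 16153 × 6.878/100 ≈ 1111.
Total lost output = 500 + 365 + 1559 + 1111 = 3535 billion.

€3,535 billion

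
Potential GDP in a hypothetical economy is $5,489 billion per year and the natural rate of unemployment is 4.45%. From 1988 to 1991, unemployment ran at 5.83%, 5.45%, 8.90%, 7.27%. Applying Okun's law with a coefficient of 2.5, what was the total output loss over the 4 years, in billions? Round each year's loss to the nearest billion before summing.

Year 1988: gap = -2.5 × (5.83 - 4.45) = -3.45%, loss ≈ 5489 × 3.45/100 ≈ 189.
Year 1989: gap = -2.5 × (5.45 - 4.45) = -2.5%, loss ≈ 5489 × 2.5/100 ≈ 137.
Year 1990: gap = -2.5 × (8.9 - 4.45) = -11.125%, loss ≈ 5489 × 11.125/100 ≈ 611.
Year 1991: gap = -2.5 × (7.27 - 4.45) = -7.05%, loss ≈ 5489 × 7.05/100 ≈ 387.
Total lost output = 189 + 137 + 611 + 387 = 1324 billion.

$1,324 billion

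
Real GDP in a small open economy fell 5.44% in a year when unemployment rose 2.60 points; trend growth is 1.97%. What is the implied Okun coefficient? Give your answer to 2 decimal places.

Growth form: g_Y = g_Y* - β × Δu, so β = (g_Y* - g_Y)/Δu.
β = (1.97 + 5.44)/2.60 = 7.41/2.60 = 2.85.

β ≈ 2.85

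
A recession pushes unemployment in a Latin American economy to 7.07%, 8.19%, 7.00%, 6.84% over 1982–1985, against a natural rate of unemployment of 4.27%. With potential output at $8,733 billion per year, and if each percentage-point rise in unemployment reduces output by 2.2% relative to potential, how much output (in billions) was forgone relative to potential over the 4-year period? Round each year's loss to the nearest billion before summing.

Year 1982: gap = -2.2 × (7.07 - 4.27) = -6.16%, loss ≈ 8733 × 6.16/100 ≈ 538.
Year 1983: gap = -2.2 × (8.19 - 4.27) = -8.624%, loss ≈ 8733 × 8.624/100 ≈ 753.
Year 1984: gap = -2.2 × (7 - 4.27) = -6.006%, loss ≈ 8733 × 6.006/100 ≈ 525.
Year 1985: gap = -2.2 × (6.84 - 4.27) = -5.654%, loss ≈ 8733 × 5.654/100 ≈ 494.
Total lost output = 538 + 753 + 525 + 494 = 2310 billion.

$2,310 billion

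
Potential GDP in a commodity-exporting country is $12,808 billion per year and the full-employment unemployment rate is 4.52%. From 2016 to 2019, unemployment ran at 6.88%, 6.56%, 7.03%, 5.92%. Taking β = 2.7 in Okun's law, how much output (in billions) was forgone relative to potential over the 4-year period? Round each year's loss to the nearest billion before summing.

$2,873 billion

Year 2016: gap = -2.7 × (6.88 - 4.52) = -6.372%, loss ≈ 12808 × 6.372/100 ≈ 816.
Year 2017: gap = -2.7 × (6.56 - 4.52) = -5.508%, loss ≈ 12808 × 5.508/100 ≈ 705.
Year 2018: gap = -2.7 × (7.03 - 4.52) = -6.777%, loss ≈ 12808 × 6.777/100 ≈ 868.
Year 2019: gap = -2.7 × (5.92 - 4.52) = -3.78%, loss ≈ 12808 × 3.78/100 ≈ 484.
Total lost output = 816 + 705 + 868 + 484 = 2873 billion.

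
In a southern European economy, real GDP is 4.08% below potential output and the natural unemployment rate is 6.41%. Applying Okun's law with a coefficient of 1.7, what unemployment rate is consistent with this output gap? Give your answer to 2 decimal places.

8.81%

From Okun's law, u - u* = -(output gap)/β = -(-4.08)/1.7 = 2.4 points.
So u = 6.41 + 2.4 = 8.81%.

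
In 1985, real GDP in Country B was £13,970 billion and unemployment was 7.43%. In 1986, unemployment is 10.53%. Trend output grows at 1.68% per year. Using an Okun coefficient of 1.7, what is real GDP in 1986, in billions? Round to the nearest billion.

£13,468 billion

Δu = 10.53 - 7.43 = 3.1 points.
Okun's law (growth form): g_Y = g_Y* - β × Δu = 1.68 - 1.7 × (3.10) = 1.68 - 5.27 = -3.59%.
Real GDP in the next year = 13970 × (1 - 3.59/100) = 13970 × 0.9641 ≈ 13468 billion.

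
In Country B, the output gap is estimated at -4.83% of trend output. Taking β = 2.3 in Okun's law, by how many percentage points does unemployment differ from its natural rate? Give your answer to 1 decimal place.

2.1 percentage points

Okun's law: output gap = -β × (u - u*), so u - u* = -(output gap)/β.
u - u* = -(-4.83)/2.3 = 2.1 percentage points.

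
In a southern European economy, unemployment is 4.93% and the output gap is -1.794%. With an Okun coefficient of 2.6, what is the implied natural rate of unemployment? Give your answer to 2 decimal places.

From Okun's law, u - u* = -(output gap)/β = -(-1.794)/2.6 = 0.69 points.
So u* = 4.93 - 0.69 = 4.24%.

4.24%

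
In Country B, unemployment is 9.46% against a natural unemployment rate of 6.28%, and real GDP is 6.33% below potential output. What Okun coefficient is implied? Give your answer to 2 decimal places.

β ≈ 1.99

Okun's law: output gap = -β × (u - u*).
-6.33 = -β × (9.46 - 6.28) = -β × 3.18, so β = 6.33/3.18 = 1.99.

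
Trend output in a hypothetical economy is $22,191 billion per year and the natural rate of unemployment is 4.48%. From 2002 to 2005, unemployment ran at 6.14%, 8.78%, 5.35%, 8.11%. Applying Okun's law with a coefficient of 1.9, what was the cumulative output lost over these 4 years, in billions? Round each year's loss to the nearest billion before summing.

$4,411 billion

Year 2002: gap = -1.9 × (6.14 - 4.48) = -3.154%, loss ≈ 22191 × 3.154/100 ≈ 700.
Year 2003: gap = -1.9 × (8.78 - 4.48) = -8.17%, loss ≈ 22191 × 8.17/100 ≈ 1813.
Year 2004: gap = -1.9 × (5.35 - 4.48) = -1.653%, loss ≈ 22191 × 1.653/100 ≈ 367.
Year 2005: gap = -1.9 × (8.11 - 4.48) = -6.897%, loss ≈ 22191 × 6.897/100 ≈ 1531.
Total lost output = 700 + 1813 + 367 + 1531 = 4411 billion.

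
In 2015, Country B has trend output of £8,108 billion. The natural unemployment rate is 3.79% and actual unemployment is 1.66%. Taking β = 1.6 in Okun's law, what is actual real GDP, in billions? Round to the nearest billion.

£8,384 billion

Unemployment gap = 1.66 - 3.79 = -2.13 points, so the output gap is -1.6 × (-2.13) = 3.408%.
Actual GDP = 8108 × (1 + 3.408/100) = 8108 × 1.03408 ≈ 8384 billion.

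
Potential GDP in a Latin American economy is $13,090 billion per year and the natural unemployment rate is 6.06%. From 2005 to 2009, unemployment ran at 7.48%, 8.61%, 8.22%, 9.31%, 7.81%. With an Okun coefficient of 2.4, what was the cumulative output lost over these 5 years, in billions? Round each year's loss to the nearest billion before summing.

Year 2005: gap = -2.4 × (7.48 - 6.06) = -3.408%, loss ≈ 13090 × 3.408/100 ≈ 446.
Year 2006: gap = -2.4 × (8.61 - 6.06) = -6.12%, loss ≈ 13090 × 6.12/100 ≈ 801.
Year 2007: gap = -2.4 × (8.22 - 6.06) = -5.184%, loss ≈ 13090 × 5.184/100 ≈ 679.
Year 2008: gap = -2.4 × (9.31 - 6.06) = -7.8%, loss ≈ 13090 × 7.8/100 ≈ 1021.
Year 2009: gap = -2.4 × (7.81 - 6.06) = -4.2%, loss ≈ 13090 × 4.2/100 ≈ 550.
Total lost output = 446 + 801 + 679 + 1021 + 550 = 3497 billion.

$3,497 billion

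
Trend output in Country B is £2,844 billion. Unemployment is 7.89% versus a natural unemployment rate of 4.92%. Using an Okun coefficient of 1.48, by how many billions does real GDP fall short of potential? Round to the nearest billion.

£125 billion

Output gap = -1.48 × (7.89 - 4.92) = -1.48 × 2.97 = -4.3956%.
Actual GDP ≈ 2844 × 0.956044 ≈ 2719 billion, so the shortfall is 2844 - 2719 = 125 billion.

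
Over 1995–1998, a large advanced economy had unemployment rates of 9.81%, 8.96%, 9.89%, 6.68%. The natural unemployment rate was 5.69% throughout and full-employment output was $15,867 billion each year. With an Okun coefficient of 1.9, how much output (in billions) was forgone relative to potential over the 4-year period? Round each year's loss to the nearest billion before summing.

$3,792 billion

Year 1995: gap = -1.9 × (9.81 - 5.69) = -7.828%, loss ≈ 15867 × 7.828/100 ≈ 1242.
Year 1996: gap = -1.9 × (8.96 - 5.69) = -6.213%, loss ≈ 15867 × 6.213/100 ≈ 986.
Year 1997: gap = -1.9 × (9.89 - 5.69) = -7.98%, loss ≈ 15867 × 7.98/100 ≈ 1266.
Year 1998: gap = -1.9 × (6.68 - 5.69) = -1.881%, loss ≈ 15867 × 1.881/100 ≈ 298.
Total lost output = 1242 + 986 + 1266 + 298 = 3792 billion.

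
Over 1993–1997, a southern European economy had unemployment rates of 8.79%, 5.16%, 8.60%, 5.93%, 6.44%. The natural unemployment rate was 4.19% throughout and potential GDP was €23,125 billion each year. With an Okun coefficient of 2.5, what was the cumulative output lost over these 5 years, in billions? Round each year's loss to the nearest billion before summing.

€8,077 billion

Year 1993: gap = -2.5 × (8.79 - 4.19) = -11.5%, loss ≈ 23125 × 11.5/100 ≈ 2659.
Year 1994: gap = -2.5 × (5.16 - 4.19) = -2.425%, loss ≈ 23125 × 2.425/100 ≈ 561.
Year 1995: gap = -2.5 × (8.6 - 4.19) = -11.025%, loss ≈ 23125 × 11.025/100 ≈ 2550.
Year 1996: gap = -2.5 × (5.93 - 4.19) = -4.35%, loss ≈ 23125 × 4.35/100 ≈ 1006.
Year 1997: gap = -2.5 × (6.44 - 4.19) = -5.625%, loss ≈ 23125 × 5.625/100 ≈ 1301.
Total lost output = 2659 + 561 + 2550 + 1006 + 1301 = 8077 billion.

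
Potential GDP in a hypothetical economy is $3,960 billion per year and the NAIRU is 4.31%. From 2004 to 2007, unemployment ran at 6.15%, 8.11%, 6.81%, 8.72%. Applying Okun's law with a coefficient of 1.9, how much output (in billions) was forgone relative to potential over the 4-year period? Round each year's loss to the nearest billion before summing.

$944 billion

Year 2004: gap = -1.9 × (6.15 - 4.31) = -3.496%, loss ≈ 3960 × 3.496/100 ≈ 138.
Year 2005: gap = -1.9 × (8.11 - 4.31) = -7.22%, loss ≈ 3960 × 7.22/100 ≈ 286.
Year 2006: gap = -1.9 × (6.81 - 4.31) = -4.75%, loss ≈ 3960 × 4.75/100 ≈ 188.
Year 2007: gap = -1.9 × (8.72 - 4.31) = -8.379%, loss ≈ 3960 × 8.379/100 ≈ 332.
Total lost output = 138 + 286 + 188 + 332 = 944 billion.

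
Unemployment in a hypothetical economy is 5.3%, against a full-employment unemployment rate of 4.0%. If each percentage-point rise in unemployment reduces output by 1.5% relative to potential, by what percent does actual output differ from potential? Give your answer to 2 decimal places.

The unemployment gap is 5.3 - 4 = 1.3 percentage points.
Okun's law gives an output gap of -1.5 × 1.3 = -1.95%, i.e. 1.95% below potential.

-1.95%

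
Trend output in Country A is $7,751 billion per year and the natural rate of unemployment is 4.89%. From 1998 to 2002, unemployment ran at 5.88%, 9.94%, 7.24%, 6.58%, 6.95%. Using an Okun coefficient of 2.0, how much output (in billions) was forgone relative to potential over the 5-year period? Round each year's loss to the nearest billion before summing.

$1,881 billion

Year 1998: gap = -2.0 × (5.88 - 4.89) = -1.98%, loss ≈ 7751 × 1.98/100 ≈ 153.
Year 1999: gap = -2.0 × (9.94 - 4.89) = -10.1%, loss ≈ 7751 × 10.1/100 ≈ 783.
Year 2000: gap = -2.0 × (7.24 - 4.89) = -4.7%, loss ≈ 7751 × 4.7/100 ≈ 364.
Year 2001: gap = -2.0 × (6.58 - 4.89) = -3.38%, loss ≈ 7751 × 3.38/100 ≈ 262.
Year 2002: gap = -2.0 × (6.95 - 4.89) = -4.12%, loss ≈ 7751 × 4.12/100 ≈ 319.
Total lost output = 153 + 783 + 364 + 262 + 319 = 1881 billion.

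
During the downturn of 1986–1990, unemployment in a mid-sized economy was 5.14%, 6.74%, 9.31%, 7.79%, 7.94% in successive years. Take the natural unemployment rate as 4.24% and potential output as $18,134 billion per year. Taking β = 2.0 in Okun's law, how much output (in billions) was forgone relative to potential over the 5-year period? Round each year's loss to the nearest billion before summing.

Year 1986: gap = -2.0 × (5.14 - 4.24) = -1.8%, loss ≈ 18134 × 1.8/100 ≈ 326.
Year 1987: gap = -2.0 × (6.74 - 4.24) = -5%, loss ≈ 18134 × 5/100 ≈ 907.
Year 1988: gap = -2.0 × (9.31 - 4.24) = -10.14%, loss ≈ 18134 × 10.14/100 ≈ 1839.
Year 1989: gap = -2.0 × (7.79 - 4.24) = -7.1%, loss ≈ 18134 × 7.1/100 ≈ 1288.
Year 1990: gap = -2.0 × (7.94 - 4.24) = -7.4%, loss ≈ 18134 × 7.4/100 ≈ 1342.
Total lost output = 326 + 907 + 1839 + 1288 + 1342 = 5702 billion.

$5,702 billion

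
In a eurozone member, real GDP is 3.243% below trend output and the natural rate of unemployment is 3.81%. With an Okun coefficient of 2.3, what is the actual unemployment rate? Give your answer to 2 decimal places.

5.22%

From Okun's law, u - u* = -(output gap)/β = -(-3.243)/2.3 = 1.41 points.
So u = 3.81 + 1.41 = 5.22%.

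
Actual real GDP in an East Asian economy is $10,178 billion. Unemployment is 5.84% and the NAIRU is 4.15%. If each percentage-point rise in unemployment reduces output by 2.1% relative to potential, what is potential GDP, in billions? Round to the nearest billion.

$10,553 billion

Unemployment gap = 5.84 - 4.15 = 1.69 points, so output gap = -2.1 × 1.69 = -3.549%.
Since Y = Y* × (1 + gap/100), Y* = 10178/0.96451 ≈ 10553 billion.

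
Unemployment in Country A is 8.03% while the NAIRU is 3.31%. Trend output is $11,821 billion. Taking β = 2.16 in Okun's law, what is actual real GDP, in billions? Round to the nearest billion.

$10,616 billion

Unemployment gap = 8.03 - 3.31 = 4.72 points, so the output gap is -2.16 × 4.72 = -10.1952%.
Actual GDP = 11821 × (1 - 10.1952/100) = 11821 × 0.898048 ≈ 10616 billion.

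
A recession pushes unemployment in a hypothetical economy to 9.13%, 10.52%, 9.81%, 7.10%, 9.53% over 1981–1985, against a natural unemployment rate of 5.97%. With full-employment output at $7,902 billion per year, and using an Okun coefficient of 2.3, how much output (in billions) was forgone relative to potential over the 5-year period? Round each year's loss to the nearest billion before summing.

$2,951 billion

Year 1981: gap = -2.3 × (9.13 - 5.97) = -7.268%, loss ≈ 7902 × 7.268/100 ≈ 574.
Year 1982: gap = -2.3 × (10.52 - 5.97) = -10.465%, loss ≈ 7902 × 10.465/100 ≈ 827.
Year 1983: gap = -2.3 × (9.81 - 5.97) = -8.832%, loss ≈ 7902 × 8.832/100 ≈ 698.
Year 1984: gap = -2.3 × (7.1 - 5.97) = -2.599%, loss ≈ 7902 × 2.599/100 ≈ 205.
Year 1985: gap = -2.3 × (9.53 - 5.97) = -8.188%, loss ≈ 7902 × 8.188/100 ≈ 647.
Total lost output = 574 + 827 + 698 + 205 + 647 = 2951 billion.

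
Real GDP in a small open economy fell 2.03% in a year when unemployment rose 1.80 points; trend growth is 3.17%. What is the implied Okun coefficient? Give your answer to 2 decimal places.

β ≈ 2.89

Growth form: g_Y = g_Y* - β × Δu, so β = (g_Y* - g_Y)/Δu.
β = (3.17 + 2.03)/1.80 = 5.2/1.80 = 2.89.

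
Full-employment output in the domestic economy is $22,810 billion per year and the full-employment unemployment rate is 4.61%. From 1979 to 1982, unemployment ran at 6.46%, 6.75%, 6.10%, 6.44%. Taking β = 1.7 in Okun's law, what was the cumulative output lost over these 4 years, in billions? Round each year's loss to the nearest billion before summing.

Year 1979: gap = -1.7 × (6.46 - 4.61) = -3.145%, loss ≈ 22810 × 3.145/100 ≈ 717.
Year 1980: gap = -1.7 × (6.75 - 4.61) = -3.638%, loss ≈ 22810 × 3.638/100 ≈ 830.
Year 1981: gap = -1.7 × (6.1 - 4.61) = -2.533%, loss ≈ 22810 × 2.533/100 ≈ 578.
Year 1982: gap = -1.7 × (6.44 - 4.61) = -3.111%, loss ≈ 22810 × 3.111/100 ≈ 710.
Total lost output = 717 + 830 + 578 + 710 = 2835 billion.

$2,835 billion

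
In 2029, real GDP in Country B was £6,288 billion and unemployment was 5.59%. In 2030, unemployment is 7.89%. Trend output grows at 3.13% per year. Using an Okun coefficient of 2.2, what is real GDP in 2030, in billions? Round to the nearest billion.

£6,167 billion

Δu = 7.89 - 5.59 = 2.3 points.
Okun's law (growth form): g_Y = g_Y* - β × Δu = 3.13 - 2.2 × (2.30) = 3.13 - 5.06 = -1.93%.
Real GDP in the next year = 6288 × (1 - 1.93/100) = 6288 × 0.9807 ≈ 6167 billion.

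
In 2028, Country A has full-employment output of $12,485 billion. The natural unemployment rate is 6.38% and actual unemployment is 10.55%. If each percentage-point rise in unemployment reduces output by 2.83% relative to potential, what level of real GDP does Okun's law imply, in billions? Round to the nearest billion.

$11,012 billion

Unemployment gap = 10.55 - 6.38 = 4.17 points, so the output gap is -2.83 × 4.17 = -11.8011%.
Actual GDP = 12485 × (1 - 11.8011/100) = 12485 × 0.881989 ≈ 11012 billion.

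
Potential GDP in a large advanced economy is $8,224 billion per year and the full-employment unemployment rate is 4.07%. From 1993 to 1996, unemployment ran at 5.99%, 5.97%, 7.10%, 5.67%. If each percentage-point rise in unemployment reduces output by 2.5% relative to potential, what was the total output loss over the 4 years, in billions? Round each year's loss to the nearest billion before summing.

$1,738 billion

Year 1993: gap = -2.5 × (5.99 - 4.07) = -4.8%, loss ≈ 8224 × 4.8/100 ≈ 395.
Year 1994: gap = -2.5 × (5.97 - 4.07) = -4.75%, loss ≈ 8224 × 4.75/100 ≈ 391.
Year 1995: gap = -2.5 × (7.1 - 4.07) = -7.575%, loss ≈ 8224 × 7.575/100 ≈ 623.
Year 1996: gap = -2.5 × (5.67 - 4.07) = -4%, loss ≈ 8224 × 4/100 ≈ 329.
Total lost output = 395 + 391 + 623 + 329 = 1738 billion.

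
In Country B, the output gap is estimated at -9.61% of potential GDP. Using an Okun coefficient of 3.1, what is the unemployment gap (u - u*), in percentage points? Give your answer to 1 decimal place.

Okun's law: output gap = -β × (u - u*), so u - u* = -(output gap)/β.
u - u* = -(-9.61)/3.1 = 3.1 percentage points.

3.1 percentage points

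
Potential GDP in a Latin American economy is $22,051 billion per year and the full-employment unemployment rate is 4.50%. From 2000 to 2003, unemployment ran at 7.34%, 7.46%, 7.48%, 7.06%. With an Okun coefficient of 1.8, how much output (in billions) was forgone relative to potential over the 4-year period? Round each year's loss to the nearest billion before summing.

$4,501 billion

Year 2000: gap = -1.8 × (7.34 - 4.5) = -5.112%, loss ≈ 22051 × 5.112/100 ≈ 1127.
Year 2001: gap = -1.8 × (7.46 - 4.5) = -5.328%, loss ≈ 22051 × 5.328/100 ≈ 1175.
Year 2002: gap = -1.8 × (7.48 - 4.5) = -5.364%, loss ≈ 22051 × 5.364/100 ≈ 1183.
Year 2003: gap = -1.8 × (7.06 - 4.5) = -4.608%, loss ≈ 22051 × 4.608/100 ≈ 1016.
Total lost output = 1127 + 1175 + 1183 + 1016 = 4501 billion.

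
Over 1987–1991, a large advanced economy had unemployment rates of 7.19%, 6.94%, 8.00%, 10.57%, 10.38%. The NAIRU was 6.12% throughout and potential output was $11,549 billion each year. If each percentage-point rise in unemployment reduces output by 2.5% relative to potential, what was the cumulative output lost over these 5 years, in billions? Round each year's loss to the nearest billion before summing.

$3,604 billion

Year 1987: gap = -2.5 × (7.19 - 6.12) = -2.675%, loss ≈ 11549 × 2.675/100 ≈ 309.
Year 1988: gap = -2.5 × (6.94 - 6.12) = -2.05%, loss ≈ 11549 × 2.05/100 ≈ 237.
Year 1989: gap = -2.5 × (8 - 6.12) = -4.7%, loss ≈ 11549 × 4.7/100 ≈ 543.
Year 1990: gap = -2.5 × (10.57 - 6.12) = -11.125%, loss ≈ 11549 × 11.125/100 ≈ 1285.
Year 1991: gap = -2.5 × (10.38 - 6.12) = -10.65%, loss ≈ 11549 × 10.65/100 ≈ 1230.
Total lost output = 309 + 237 + 543 + 1285 + 1230 = 3604 billion.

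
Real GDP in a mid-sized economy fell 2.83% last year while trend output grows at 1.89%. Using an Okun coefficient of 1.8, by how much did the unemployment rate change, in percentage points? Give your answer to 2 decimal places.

2.62 percentage points

Growth-rate Okun's law: g_Y = g_Y* - β × Δu, so Δu = (g_Y* - g_Y)/β.
Δu = (1.89 + 2.83)/1.8 = 4.72/1.8 = 2.62 percentage points.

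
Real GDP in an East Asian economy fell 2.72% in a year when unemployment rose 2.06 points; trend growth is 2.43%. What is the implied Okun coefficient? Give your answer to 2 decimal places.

β ≈ 2.50

Growth form: g_Y = g_Y* - β × Δu, so β = (g_Y* - g_Y)/Δu.
β = (2.43 + 2.72)/2.06 = 5.15/2.06 = 2.50.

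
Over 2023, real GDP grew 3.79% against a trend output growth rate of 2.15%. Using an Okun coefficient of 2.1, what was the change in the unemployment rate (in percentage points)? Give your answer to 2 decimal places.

Growth-rate Okun's law: g_Y = g_Y* - β × Δu, so Δu = (g_Y* - g_Y)/β.
Δu = (2.15 - 3.79)/2.1 = -1.64/2.1 = -0.78 percentage points.

-0.78 percentage points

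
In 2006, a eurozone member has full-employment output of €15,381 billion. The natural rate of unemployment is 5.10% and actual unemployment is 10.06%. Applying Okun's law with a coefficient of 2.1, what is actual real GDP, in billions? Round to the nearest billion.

Unemployment gap = 10.06 - 5.1 = 4.96 points, so the output gap is -2.1 × 4.96 = -10.416%.
Actual GDP = 15381 × (1 - 10.416/100) = 15381 × 0.89584 ≈ 13779 billion.

€13,779 billion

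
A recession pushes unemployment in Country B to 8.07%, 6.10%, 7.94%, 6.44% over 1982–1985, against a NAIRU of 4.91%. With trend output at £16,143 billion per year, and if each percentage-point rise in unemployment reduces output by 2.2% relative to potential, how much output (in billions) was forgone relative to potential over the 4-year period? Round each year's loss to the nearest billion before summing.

Year 1982: gap = -2.2 × (8.07 - 4.91) = -6.952%, loss ≈ 16143 × 6.952/100 ≈ 1122.
Year 1983: gap = -2.2 × (6.1 - 4.91) = -2.618%, loss ≈ 16143 × 2.618/100 ≈ 423.
Year 1984: gap = -2.2 × (7.94 - 4.91) = -6.666%, loss ≈ 16143 × 6.666/100 ≈ 1076.
Year 1985: gap = -2.2 × (6.44 - 4.91) = -3.366%, loss ≈ 16143 × 3.366/100 ≈ 543.
Total lost output = 1122 + 423 + 1076 + 543 = 3164 billion.

£3,164 billion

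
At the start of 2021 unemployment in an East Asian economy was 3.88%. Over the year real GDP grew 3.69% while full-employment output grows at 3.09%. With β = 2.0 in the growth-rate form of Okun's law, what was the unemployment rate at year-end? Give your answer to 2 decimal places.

3.58%

Growth-rate Okun's law: g_Y = g_Y* - β × Δu, so Δu = (g_Y* - g_Y)/β.
Δu = (3.09 - 3.69)/2.0 = -0.6/2.0 = -0.30 percentage points.
Year-end unemployment = 3.88 - 0.3 = 3.58%.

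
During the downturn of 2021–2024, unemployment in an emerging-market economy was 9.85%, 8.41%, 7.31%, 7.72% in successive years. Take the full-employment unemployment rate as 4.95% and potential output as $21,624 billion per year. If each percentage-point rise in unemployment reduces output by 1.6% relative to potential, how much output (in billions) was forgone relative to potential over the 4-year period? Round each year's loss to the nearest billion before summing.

Year 2021: gap = -1.6 × (9.85 - 4.95) = -7.84%, loss ≈ 21624 × 7.84/100 ≈ 1695.
Year 2022: gap = -1.6 × (8.41 - 4.95) = -5.536%, loss ≈ 21624 × 5.536/100 ≈ 1197.
Year 2023: gap = -1.6 × (7.31 - 4.95) = -3.776%, loss ≈ 21624 × 3.776/100 ≈ 817.
Year 2024: gap = -1.6 × (7.72 - 4.95) = -4.432%, loss ≈ 21624 × 4.432/100 ≈ 958.
Total lost output = 1695 + 1197 + 817 + 958 = 4667 billion.

$4,667 billion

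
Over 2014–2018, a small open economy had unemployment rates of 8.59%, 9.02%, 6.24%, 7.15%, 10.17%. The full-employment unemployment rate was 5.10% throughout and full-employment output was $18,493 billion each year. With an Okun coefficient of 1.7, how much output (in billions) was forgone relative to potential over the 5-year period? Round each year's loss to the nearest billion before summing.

Year 2014: gap = -1.7 × (8.59 - 5.1) = -5.933%, loss ≈ 18493 × 5.933/100 ≈ 1097.
Year 2015: gap = -1.7 × (9.02 - 5.1) = -6.664%, loss ≈ 18493 × 6.664/100 ≈ 1232.
Year 2016: gap = -1.7 × (6.24 - 5.1) = -1.938%, loss ≈ 18493 × 1.938/100 ≈ 358.
Year 2017: gap = -1.7 × (7.15 - 5.1) = -3.485%, loss ≈ 18493 × 3.485/100 ≈ 644.
Year 2018: gap = -1.7 × (10.17 - 5.1) = -8.619%, loss ≈ 18493 × 8.619/100 ≈ 1594.
Total lost output = 1097 + 1232 + 358 + 644 + 1594 = 4925 billion.

$4,925 billion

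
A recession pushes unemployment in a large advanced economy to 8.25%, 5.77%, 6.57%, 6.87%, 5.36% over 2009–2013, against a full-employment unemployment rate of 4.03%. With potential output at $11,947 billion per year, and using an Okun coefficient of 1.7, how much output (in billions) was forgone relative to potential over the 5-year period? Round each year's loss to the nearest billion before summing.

Year 2009: gap = -1.7 × (8.25 - 4.03) = -7.174%, loss ≈ 11947 × 7.174/100 ≈ 857.
Year 2010: gap = -1.7 × (5.77 - 4.03) = -2.958%, loss ≈ 11947 × 2.958/100 ≈ 353.
Year 2011: gap = -1.7 × (6.57 - 4.03) = -4.318%, loss ≈ 11947 × 4.318/100 ≈ 516.
Year 2012: gap = -1.7 × (6.87 - 4.03) = -4.828%, loss ≈ 11947 × 4.828/100 ≈ 577.
Year 2013: gap = -1.7 × (5.36 - 4.03) = -2.261%, loss ≈ 11947 × 2.261/100 ≈ 270.
Total lost output = 857 + 353 + 516 + 577 + 270 = 2573 billion.

$2,573 billion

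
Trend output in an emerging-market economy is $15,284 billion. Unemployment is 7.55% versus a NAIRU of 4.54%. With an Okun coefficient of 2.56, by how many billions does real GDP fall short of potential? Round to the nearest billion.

Output gap = -2.56 × (7.55 - 4.54) = -2.56 × 3.01 = -7.7056%.
Actual GDP ≈ 15284 × 0.922944 ≈ 14106 billion, so the shortfall is 15284 - 14106 = 1178 billion.

$1,178 billion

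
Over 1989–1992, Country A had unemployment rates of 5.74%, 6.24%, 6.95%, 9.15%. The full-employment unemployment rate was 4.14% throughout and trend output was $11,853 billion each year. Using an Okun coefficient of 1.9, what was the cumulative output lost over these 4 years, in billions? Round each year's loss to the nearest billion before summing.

Year 1989: gap = -1.9 × (5.74 - 4.14) = -3.04%, loss ≈ 11853 × 3.04/100 ≈ 360.
Year 1990: gap = -1.9 × (6.24 - 4.14) = -3.99%, loss ≈ 11853 × 3.99/100 ≈ 473.
Year 1991: gap = -1.9 × (6.95 - 4.14) = -5.339%, loss ≈ 11853 × 5.339/100 ≈ 633.
Year 1992: gap = -1.9 × (9.15 - 4.14) = -9.519%, loss ≈ 11853 × 9.519/100 ≈ 1128.
Total lost output = 360 + 473 + 633 + 1128 = 2594 billion.

$2,594 billion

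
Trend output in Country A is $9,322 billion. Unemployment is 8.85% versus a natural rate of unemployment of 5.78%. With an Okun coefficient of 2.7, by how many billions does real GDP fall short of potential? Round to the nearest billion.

$773 billion

Output gap = -2.7 × (8.85 - 5.78) = -2.7 × 3.07 = -8.289%.
Actual GDP ≈ 9322 × 0.91711 ≈ 8549 billion, so the shortfall is 9322 - 8549 = 773 billion.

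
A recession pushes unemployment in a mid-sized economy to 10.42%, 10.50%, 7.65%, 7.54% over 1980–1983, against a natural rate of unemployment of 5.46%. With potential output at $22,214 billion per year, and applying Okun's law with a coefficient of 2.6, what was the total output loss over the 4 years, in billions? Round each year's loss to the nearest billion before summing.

Year 1980: gap = -2.6 × (10.42 - 5.46) = -12.896%, loss ≈ 22214 × 12.896/100 ≈ 2865.
Year 1981: gap = -2.6 × (10.5 - 5.46) = -13.104%, loss ≈ 22214 × 13.104/100 ≈ 2911.
Year 1982: gap = -2.6 × (7.65 - 5.46) = -5.694%, loss ≈ 22214 × 5.694/100 ≈ 1265.
Year 1983: gap = -2.6 × (7.54 - 5.46) = -5.408%, loss ≈ 22214 × 5.408/100 ≈ 1201.
Total lost output = 2865 + 2911 + 1265 + 1201 = 8242 billion.

$8,242 billion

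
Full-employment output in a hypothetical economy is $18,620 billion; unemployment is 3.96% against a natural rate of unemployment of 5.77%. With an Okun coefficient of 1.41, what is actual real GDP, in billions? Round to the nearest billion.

Unemployment gap = 3.96 - 5.77 = -1.81 points, so the output gap is -1.41 × (-1.81) = 2.5521%.
Actual GDP = 18620 × (1 + 2.5521/100) = 18620 × 1.025521 ≈ 19095 billion.

$19,095 billion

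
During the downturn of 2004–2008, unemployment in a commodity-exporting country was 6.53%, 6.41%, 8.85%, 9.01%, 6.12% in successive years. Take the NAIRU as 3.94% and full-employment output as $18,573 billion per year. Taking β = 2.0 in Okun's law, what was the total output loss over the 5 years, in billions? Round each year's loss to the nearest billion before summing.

Year 2004: gap = -2.0 × (6.53 - 3.94) = -5.18%, loss ≈ 18573 × 5.18/100 ≈ 962.
Year 2005: gap = -2.0 × (6.41 - 3.94) = -4.94%, loss ≈ 18573 × 4.94/100 ≈ 918.
Year 2006: gap = -2.0 × (8.85 - 3.94) = -9.82%, loss ≈ 18573 × 9.82/100 ≈ 1824.
Year 2007: gap = -2.0 × (9.01 - 3.94) = -10.14%, loss ≈ 18573 × 10.14/100 ≈ 1883.
Year 2008: gap = -2.0 × (6.12 - 3.94) = -4.36%, loss ≈ 18573 × 4.36/100 ≈ 810.
Total lost output = 962 + 918 + 1824 + 1883 + 810 = 6397 billion.

$6,397 billion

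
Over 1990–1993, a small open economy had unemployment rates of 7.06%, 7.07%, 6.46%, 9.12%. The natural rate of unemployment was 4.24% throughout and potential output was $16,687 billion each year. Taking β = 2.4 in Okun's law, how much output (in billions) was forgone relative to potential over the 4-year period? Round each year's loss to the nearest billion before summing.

Year 1990: gap = -2.4 × (7.06 - 4.24) = -6.768%, loss ≈ 16687 × 6.768/100 ≈ 1129.
Year 1991: gap = -2.4 × (7.07 - 4.24) = -6.792%, loss ≈ 16687 × 6.792/100 ≈ 1133.
Year 1992: gap = -2.4 × (6.46 - 4.24) = -5.328%, loss ≈ 16687 × 5.328/100 ≈ 889.
Year 1993: gap = -2.4 × (9.12 - 4.24) = -11.712%, loss ≈ 16687 × 11.712/100 ≈ 1954.
Total lost output = 1129 + 1133 + 889 + 1954 = 5105 billion.

$5,105 billion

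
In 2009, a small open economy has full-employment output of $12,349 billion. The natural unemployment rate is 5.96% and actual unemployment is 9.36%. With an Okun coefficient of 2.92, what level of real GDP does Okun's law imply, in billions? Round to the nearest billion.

Unemployment gap = 9.36 - 5.96 = 3.4 points, so the output gap is -2.92 × 3.4 = -9.928%.
Actual GDP = 12349 × (1 - 9.928/100) = 12349 × 0.90072 ≈ 11123 billion.

$11,123 billion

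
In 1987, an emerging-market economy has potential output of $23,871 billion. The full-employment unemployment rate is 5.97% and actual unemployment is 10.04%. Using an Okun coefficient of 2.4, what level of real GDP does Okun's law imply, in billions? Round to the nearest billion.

$21,539 billion

Unemployment gap = 10.04 - 5.97 = 4.07 points, so the output gap is -2.4 × 4.07 = -9.768%.
Actual GDP = 23871 × (1 - 9.768/100) = 23871 × 0.90232 ≈ 21539 billion.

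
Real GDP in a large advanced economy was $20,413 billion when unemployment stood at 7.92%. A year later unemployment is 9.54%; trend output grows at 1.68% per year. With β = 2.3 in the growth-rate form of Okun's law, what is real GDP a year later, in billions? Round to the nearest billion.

Δu = 9.54 - 7.92 = 1.62 points.
Okun's law (growth form): g_Y = g_Y* - β × Δu = 1.68 - 2.3 × (1.62) = 1.68 - 3.726 = -2.046%.
Real GDP in the next year = 20413 × (1 - 2.046/100) = 20413 × 0.97954 ≈ 19995 billion.

$19,995 billion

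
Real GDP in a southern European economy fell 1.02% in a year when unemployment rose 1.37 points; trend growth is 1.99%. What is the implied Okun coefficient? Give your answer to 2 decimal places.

β ≈ 2.20

Growth form: g_Y = g_Y* - β × Δu, so β = (g_Y* - g_Y)/Δu.
β = (1.99 + 1.02)/1.37 = 3.01/1.37 = 2.20.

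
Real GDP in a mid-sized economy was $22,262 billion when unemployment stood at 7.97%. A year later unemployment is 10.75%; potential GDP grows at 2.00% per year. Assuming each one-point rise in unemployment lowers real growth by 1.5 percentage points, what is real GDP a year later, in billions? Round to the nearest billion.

Δu = 10.75 - 7.97 = 2.78 points.
Okun's law (growth form): g_Y = g_Y* - β × Δu = 2.00 - 1.5 × (2.78) = 2 - 4.17 = -2.17%.
Real GDP in the next year = 22262 × (1 - 2.17/100) = 22262 × 0.9783 ≈ 21779 billion.

$21,779 billion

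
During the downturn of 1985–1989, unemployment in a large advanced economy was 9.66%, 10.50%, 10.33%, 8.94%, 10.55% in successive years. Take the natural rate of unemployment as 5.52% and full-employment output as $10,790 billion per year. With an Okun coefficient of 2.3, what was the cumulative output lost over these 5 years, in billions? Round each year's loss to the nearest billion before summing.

$5,554 billion

Year 1985: gap = -2.3 × (9.66 - 5.52) = -9.522%, loss ≈ 10790 × 9.522/100 ≈ 1027.
Year 1986: gap = -2.3 × (10.5 - 5.52) = -11.454%, loss ≈ 10790 × 11.454/100 ≈ 1236.
Year 1987: gap = -2.3 × (10.33 - 5.52) = -11.063%, loss ≈ 10790 × 11.063/100 ≈ 1194.
Year 1988: gap = -2.3 × (8.94 - 5.52) = -7.866%, loss ≈ 10790 × 7.866/100 ≈ 849.
Year 1989: gap = -2.3 × (10.55 - 5.52) = -11.569%, loss ≈ 10790 × 11.569/100 ≈ 1248.
Total lost output = 1027 + 1236 + 1194 + 849 + 1248 = 5554 billion.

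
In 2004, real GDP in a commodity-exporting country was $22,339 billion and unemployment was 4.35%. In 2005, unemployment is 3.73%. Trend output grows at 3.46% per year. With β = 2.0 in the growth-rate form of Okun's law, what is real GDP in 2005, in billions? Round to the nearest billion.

Δu = 3.73 - 4.35 = -0.62 points.
Okun's law (growth form): g_Y = g_Y* - β × Δu = 3.46 - 2.0 × (-0.62) = 3.46 + 1.24 = 4.7%.
Real GDP in the next year = 22339 × (1 + 4.7/100) = 22339 × 1.047 ≈ 23389 billion.

$23,389 billion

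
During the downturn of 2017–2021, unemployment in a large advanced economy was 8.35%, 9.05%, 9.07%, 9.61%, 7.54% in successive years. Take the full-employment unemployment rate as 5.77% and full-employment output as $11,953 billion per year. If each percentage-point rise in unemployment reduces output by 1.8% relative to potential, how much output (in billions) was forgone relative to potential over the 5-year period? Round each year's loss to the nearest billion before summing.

Year 2017: gap = -1.8 × (8.35 - 5.77) = -4.644%, loss ≈ 11953 × 4.644/100 ≈ 555.
Year 2018: gap = -1.8 × (9.05 - 5.77) = -5.904%, loss ≈ 11953 × 5.904/100 ≈ 706.
Year 2019: gap = -1.8 × (9.07 - 5.77) = -5.94%, loss ≈ 11953 × 5.94/100 ≈ 710.
Year 2020: gap = -1.8 × (9.61 - 5.77) = -6.912%, loss ≈ 11953 × 6.912/100 ≈ 826.
Year 2021: gap = -1.8 × (7.54 - 5.77) = -3.186%, loss ≈ 11953 × 3.186/100 ≈ 381.
Total lost output = 555 + 706 + 710 + 826 + 381 = 3178 billion.

$3,178 billion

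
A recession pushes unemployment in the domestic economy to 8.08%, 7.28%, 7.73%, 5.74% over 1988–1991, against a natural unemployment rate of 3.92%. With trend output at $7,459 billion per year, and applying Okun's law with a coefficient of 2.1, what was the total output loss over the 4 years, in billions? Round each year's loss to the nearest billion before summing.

$2,060 billion

Year 1988: gap = -2.1 × (8.08 - 3.92) = -8.736%, loss ≈ 7459 × 8.736/100 ≈ 652.
Year 1989: gap = -2.1 × (7.28 - 3.92) = -7.056%, loss ≈ 7459 × 7.056/100 ≈ 526.
Year 1990: gap = -2.1 × (7.73 - 3.92) = -8.001%, loss ≈ 7459 × 8.001/100 ≈ 597.
Year 1991: gap = -2.1 × (5.74 - 3.92) = -3.822%, loss ≈ 7459 × 3.822/100 ≈ 285.
Total lost output = 652 + 526 + 597 + 285 = 2060 billion.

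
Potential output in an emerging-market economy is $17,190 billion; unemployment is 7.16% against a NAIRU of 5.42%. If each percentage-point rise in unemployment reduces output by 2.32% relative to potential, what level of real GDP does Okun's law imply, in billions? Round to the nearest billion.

Unemployment gap = 7.16 - 5.42 = 1.74 points, so the output gap is -2.32 × 1.74 = -4.0368%.
Actual GDP = 17190 × (1 - 4.0368/100) = 17190 × 0.959632 ≈ 16496 billion.

$16,496 billion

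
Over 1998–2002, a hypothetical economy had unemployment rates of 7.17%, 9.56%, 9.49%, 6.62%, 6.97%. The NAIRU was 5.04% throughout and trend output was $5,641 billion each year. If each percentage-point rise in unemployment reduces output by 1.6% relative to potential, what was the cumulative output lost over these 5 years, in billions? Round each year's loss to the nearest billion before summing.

Year 1998: gap = -1.6 × (7.17 - 5.04) = -3.408%, loss ≈ 5641 × 3.408/100 ≈ 192.
Year 1999: gap = -1.6 × (9.56 - 5.04) = -7.232%, loss ≈ 5641 × 7.232/100 ≈ 408.
Year 2000: gap = -1.6 × (9.49 - 5.04) = -7.12%, loss ≈ 5641 × 7.12/100 ≈ 402.
Year 2001: gap = -1.6 × (6.62 - 5.04) = -2.528%, loss ≈ 5641 × 2.528/100 ≈ 143.
Year 2002: gap = -1.6 × (6.97 - 5.04) = -3.088%, loss ≈ 5641 × 3.088/100 ≈ 174.
Total lost output = 192 + 408 + 402 + 143 + 174 = 1319 billion.

$1,319 billion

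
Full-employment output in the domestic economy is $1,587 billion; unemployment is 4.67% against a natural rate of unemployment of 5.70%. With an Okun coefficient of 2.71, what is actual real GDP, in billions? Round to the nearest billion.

Unemployment gap = 4.67 - 5.7 = -1.03 points, so the output gap is -2.71 × (-1.03) = 2.7913%.
Actual GDP = 1587 × (1 + 2.7913/100) = 1587 × 1.027913 ≈ 1631 billion.

$1,631 billion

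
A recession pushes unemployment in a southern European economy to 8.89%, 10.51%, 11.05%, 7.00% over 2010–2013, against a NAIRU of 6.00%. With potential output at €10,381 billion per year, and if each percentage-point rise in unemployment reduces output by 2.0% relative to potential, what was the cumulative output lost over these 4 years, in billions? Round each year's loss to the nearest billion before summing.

€2,792 billion

Year 2010: gap = -2.0 × (8.89 - 6) = -5.78%, loss ≈ 10381 × 5.78/100 ≈ 600.
Year 2011: gap = -2.0 × (10.51 - 6) = -9.02%, loss ≈ 10381 × 9.02/100 ≈ 936.
Year 2012: gap = -2.0 × (11.05 - 6) = -10.1%, loss ≈ 10381 × 10.1/100 ≈ 1048.
Year 2013: gap = -2.0 × (7 - 6) = -2%, loss ≈ 10381 × 2/100 ≈ 208.
Total lost output = 600 + 936 + 1048 + 208 = 2792 billion.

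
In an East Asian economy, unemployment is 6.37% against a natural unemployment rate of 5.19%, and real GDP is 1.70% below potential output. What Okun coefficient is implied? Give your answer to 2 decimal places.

Okun's law: output gap = -β × (u - u*).
-1.70 = -β × (6.37 - 5.19) = -β × 1.18, so β = 1.7/1.18 = 1.44.

β ≈ 1.44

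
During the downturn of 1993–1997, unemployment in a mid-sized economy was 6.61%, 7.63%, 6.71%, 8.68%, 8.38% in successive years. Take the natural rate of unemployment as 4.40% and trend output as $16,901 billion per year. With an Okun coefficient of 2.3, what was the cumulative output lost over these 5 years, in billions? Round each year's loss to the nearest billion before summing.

$6,224 billion

Year 1993: gap = -2.3 × (6.61 - 4.4) = -5.083%, loss ≈ 16901 × 5.083/100 ≈ 859.
Year 1994: gap = -2.3 × (7.63 - 4.4) = -7.429%, loss ≈ 16901 × 7.429/100 ≈ 1256.
Year 1995: gap = -2.3 × (6.71 - 4.4) = -5.313%, loss ≈ 16901 × 5.313/100 ≈ 898.
Year 1996: gap = -2.3 × (8.68 - 4.4) = -9.844%, loss ≈ 16901 × 9.844/100 ≈ 1664.
Year 1997: gap = -2.3 × (8.38 - 4.4) = -9.154%, loss ≈ 16901 × 9.154/100 ≈ 1547.
Total lost output = 859 + 1256 + 898 + 1664 + 1547 = 6224 billion.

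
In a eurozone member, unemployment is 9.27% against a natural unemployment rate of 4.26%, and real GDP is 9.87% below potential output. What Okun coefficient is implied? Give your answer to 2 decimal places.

β ≈ 1.97

Okun's law: output gap = -β × (u - u*).
-9.87 = -β × (9.27 - 4.26) = -β × 5.01, so β = 9.87/5.01 = 1.97.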